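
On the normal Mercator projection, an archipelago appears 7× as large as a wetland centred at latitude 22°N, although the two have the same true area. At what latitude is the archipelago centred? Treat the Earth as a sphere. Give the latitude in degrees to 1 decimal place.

69.5°

For equal true areas on Mercator, apparent areas scale as sec²φ, so the ratio is cos²φ₂ / cos²φ₁.
cos²φ₂ / cos²φ₁ = 7  ⇒  cos φ₁ = cos 22° / √7 = 0.9272/2.646 = 0.3504.
φ₁ = arccos(0.3504) ≈ 69.5°.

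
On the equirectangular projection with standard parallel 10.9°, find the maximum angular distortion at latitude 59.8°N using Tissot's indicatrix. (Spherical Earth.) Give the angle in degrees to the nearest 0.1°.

37.6°

With standard parallel φ₀ = 10.9°, the equirectangular projection gives x = Rλ cos φ₀, y = Rφ, so h = 1 and k = cos 10.9° / cos φ.
At 59.8°: h = 1.000, k = 1.952; principal scales a = 1.952, b = 1.000.
sin(ω/2) = (a − b)/(a + b) = 0.9521/2.952 = 0.3225, so ω = 2 arcsin(0.3225) ≈ 37.6°.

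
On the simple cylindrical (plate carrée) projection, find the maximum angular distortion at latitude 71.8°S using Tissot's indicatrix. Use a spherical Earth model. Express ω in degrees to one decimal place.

63.2°

Plate carrée maps x = Rλ, y = Rφ. The meridian scale is h = 1 and the parallel scale is k = 1/cos φ = sec φ.
At 71.8°: h = 1.000, k = 3.202; principal scales a = 3.202, b = 1.000.
sin(ω/2) = (a − b)/(a + b) = 2.202/4.202 = 0.5240, so ω = 2 arcsin(0.5240) ≈ 63.2°.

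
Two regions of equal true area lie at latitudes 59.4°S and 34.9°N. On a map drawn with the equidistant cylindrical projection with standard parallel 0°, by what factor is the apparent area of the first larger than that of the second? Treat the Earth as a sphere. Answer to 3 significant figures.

In the plate carrée (x = Rλ, y = Rφ), meridians are true-scale (h = 1) and parallels are stretched by k = sec φ.
Areal scale at 59.4°: h·k = 1.000 × 1.964 = 1.964.
Areal scale at 34.9°: h·k = 1.000 × 1.219 = 1.219.
Ratio = 1.964/1.219 ≈ 1.61.

1.61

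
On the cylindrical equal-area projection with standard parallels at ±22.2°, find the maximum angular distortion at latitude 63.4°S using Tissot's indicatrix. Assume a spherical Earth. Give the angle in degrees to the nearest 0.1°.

For cylindrical equal-area with standard parallel φ₀, h = cos φ / cos φ₀ and k = cos φ₀ / cos φ, so h·k = 1.
At 63.4°: h = 0.4836, k = 2.068; principal scales a = 2.068, b = 0.4836.
sin(ω/2) = (a − b)/(a + b) = 1.584/2.551 = 0.6209, so ω = 2 arcsin(0.6209) ≈ 76.8°.

76.8°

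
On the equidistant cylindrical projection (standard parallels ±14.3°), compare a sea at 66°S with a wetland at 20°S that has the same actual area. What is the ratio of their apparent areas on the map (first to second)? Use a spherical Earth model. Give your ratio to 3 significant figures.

With standard parallel φ₀ = 14.3°, the equirectangular projection gives x = Rλ cos φ₀, y = Rφ, so h = 1 and k = cos 14.3° / cos φ.
Areal scale at 66°: h·k = 1.000 × 2.382 = 2.382.
Areal scale at 20°: h·k = 1.000 × 1.031 = 1.031.
Ratio = 2.382/1.031 ≈ 2.31.

2.31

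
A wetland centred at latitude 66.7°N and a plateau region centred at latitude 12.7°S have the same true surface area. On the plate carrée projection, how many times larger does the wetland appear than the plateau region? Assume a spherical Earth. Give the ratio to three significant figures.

For the equirectangular projection with φ₀ = 0 (plate carrée), h = 1 along meridians and k = sec φ along parallels.
Areal scale at 66.7°: h·k = 1.000 × 2.528 = 2.528.
Areal scale at 12.7°: h·k = 1.000 × 1.025 = 1.025.
Ratio = 2.528/1.025 ≈ 2.47.

2.47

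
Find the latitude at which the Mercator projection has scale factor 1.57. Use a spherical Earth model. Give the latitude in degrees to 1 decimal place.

Mercator scale is k = sec φ = 1/cos φ.
1/cos φ = 1.57  ⇒  cos φ = 0.6369  ⇒  φ = arccos(0.6369) ≈ 50.4°.

50.4°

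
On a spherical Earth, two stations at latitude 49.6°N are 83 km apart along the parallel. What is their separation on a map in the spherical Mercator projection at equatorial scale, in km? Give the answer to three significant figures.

For Mercator, h = k = sec φ (a conformal cylindrical projection has a single point scale, 1/cos φ).
Along the parallel, k = sec 49.6° = 1/0.6481 = 1.543.
Map distance = 83 × 1.543 ≈ 128 km.

128 km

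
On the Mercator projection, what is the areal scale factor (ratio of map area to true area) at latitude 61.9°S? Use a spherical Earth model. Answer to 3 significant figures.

The Mercator projection is conformal; its linear scale factor is the same in every direction and equals sec φ = 1/cos φ.
Areal scale = k² = sec²φ = 1/cos²(61.9°) = 1/0.4710² = 4.508.

4.51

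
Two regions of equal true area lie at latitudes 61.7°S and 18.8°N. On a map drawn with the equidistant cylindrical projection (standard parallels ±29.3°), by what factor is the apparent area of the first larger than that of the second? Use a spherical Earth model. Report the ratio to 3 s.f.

2.00

With standard parallel φ₀ = 29.3°, the equirectangular projection gives x = Rλ cos φ₀, y = Rφ, so h = 1 and k = cos 29.3° / cos φ.
Areal scale at 61.7°: h·k = 1.000 × 1.839 = 1.839.
Areal scale at 18.8°: h·k = 1.000 × 0.9212 = 0.9212.
Ratio = 1.839/0.9212 ≈ 2.00.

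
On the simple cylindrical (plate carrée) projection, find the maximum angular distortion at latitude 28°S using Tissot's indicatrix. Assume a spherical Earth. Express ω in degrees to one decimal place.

7.1°

For the equirectangular projection with φ₀ = 0 (plate carrée), h = 1 along meridians and k = sec φ along parallels.
At 28°: h = 1.000, k = 1.133; principal scales a = 1.133, b = 1.000.
sin(ω/2) = (a − b)/(a + b) = 0.1326/2.133 = 0.06216, so ω = 2 arcsin(0.06216) ≈ 7.1°.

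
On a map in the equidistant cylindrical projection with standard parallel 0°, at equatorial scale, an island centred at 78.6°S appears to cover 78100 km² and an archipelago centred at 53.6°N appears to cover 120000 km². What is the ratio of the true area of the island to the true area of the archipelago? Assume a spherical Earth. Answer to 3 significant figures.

On the plate carrée, areal scale = h·k = 1 × sec φ, so true area = apparent × cos φ.
True area of island: 78100 × cos(78.6°) = 78100 × 0.1977 = 15440 km².
True area of archipelago: 120000 × cos(53.6°) = 120000 × 0.5934 = 71210 km².
Ratio = 15440 / 71210 ≈ 0.217.

0.217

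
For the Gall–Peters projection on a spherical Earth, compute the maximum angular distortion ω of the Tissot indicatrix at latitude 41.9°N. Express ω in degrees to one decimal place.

5.9°

The Gall–Peters projection is cylindrical equal-area with φ₀ = 45°. Cylindrical equal-area (φ₀ = 45°): h = cos φ / cos 45° along meridians, k = cos 45° / cos φ along parallels; h·k = 1.
At 41.9°: h = 1.053, k = 0.9500; principal scales a = 1.053, b = 0.9500.
sin(ω/2) = (a − b)/(a + b) = 0.1026/2.003 = 0.05123, so ω = 2 arcsin(0.05123) ≈ 5.9°.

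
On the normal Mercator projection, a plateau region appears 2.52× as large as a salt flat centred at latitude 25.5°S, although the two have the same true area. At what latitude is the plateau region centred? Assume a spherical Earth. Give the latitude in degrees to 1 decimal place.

For equal true areas on Mercator, apparent areas scale as sec²φ, so the ratio is cos²φ₂ / cos²φ₁.
cos²φ₂ / cos²φ₁ = 2.52  ⇒  cos φ₁ = cos 25.5° / √2.52 = 0.9026/1.587 = 0.5686.
φ₁ = arccos(0.5686) ≈ 55.3°.

55.3°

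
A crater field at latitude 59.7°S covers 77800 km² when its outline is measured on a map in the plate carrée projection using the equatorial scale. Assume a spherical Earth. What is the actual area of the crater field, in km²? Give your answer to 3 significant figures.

Plate carrée maps x = Rλ, y = Rφ. The meridian scale is h = 1 and the parallel scale is k = 1/cos φ = sec φ.
Areal scale = h·k = 1 × sec φ; at 59.7°, h = 1.000, k = 1.982, so h·k = 1.982.
True area = apparent / (areal scale) = 77800 / 1.982 ≈ 39300 km².

39300 km²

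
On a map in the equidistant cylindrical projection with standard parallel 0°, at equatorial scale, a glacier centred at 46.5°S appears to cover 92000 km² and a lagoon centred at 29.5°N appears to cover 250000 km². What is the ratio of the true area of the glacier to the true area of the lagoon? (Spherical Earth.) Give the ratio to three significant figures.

On the plate carrée, areal scale = h·k = 1 × sec φ, so true area = apparent × cos φ.
True area of glacier: 92000 × cos(46.5°) = 92000 × 0.6884 = 63330 km².
True area of lagoon: 250000 × cos(29.5°) = 250000 × 0.8704 = 217600 km².
Ratio = 63330 / 217600 ≈ 0.291.

0.291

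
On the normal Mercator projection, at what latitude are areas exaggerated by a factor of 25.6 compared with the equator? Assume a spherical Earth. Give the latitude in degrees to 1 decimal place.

Mercator areal scale is sec²φ.
sec²φ = 25.6  ⇒  cos²φ = 0.03906  ⇒  cos φ = 0.1976.
φ = arccos(0.1976) ≈ 78.6°.

78.6°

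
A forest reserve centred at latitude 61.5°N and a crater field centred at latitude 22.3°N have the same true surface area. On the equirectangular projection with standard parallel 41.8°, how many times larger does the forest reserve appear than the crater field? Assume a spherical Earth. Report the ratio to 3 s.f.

With standard parallel φ₀ = 41.8°, the equirectangular projection gives x = Rλ cos φ₀, y = Rφ, so h = 1 and k = cos 41.8° / cos φ.
Areal scale at 61.5°: h·k = 1.000 × 1.562 = 1.562.
Areal scale at 22.3°: h·k = 1.000 × 0.8057 = 0.8057.
Ratio = 1.562/0.8057 ≈ 1.94.

1.94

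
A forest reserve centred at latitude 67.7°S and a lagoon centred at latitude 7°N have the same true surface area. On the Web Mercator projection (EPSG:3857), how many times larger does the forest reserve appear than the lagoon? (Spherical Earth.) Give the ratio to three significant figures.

6.84

Mercator is conformal with k = sec φ, so areal scale = k² = sec²φ.
At 67.7°: sec²(67.7°) = 1/0.3795² = 6.945.
At 7°: sec²(7°) = 1/0.9925² = 1.015.
Ratio = 6.945/1.015 = cos²(7°)/cos²(67.7°) ≈ 6.84.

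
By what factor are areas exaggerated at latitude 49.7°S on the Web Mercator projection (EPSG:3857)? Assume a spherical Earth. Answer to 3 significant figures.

2.39

The Mercator projection is conformal; its linear scale factor is the same in every direction and equals sec φ = 1/cos φ.
Areal scale = k² = sec²φ = 1/cos²(49.7°) = 1/0.6468² = 2.390.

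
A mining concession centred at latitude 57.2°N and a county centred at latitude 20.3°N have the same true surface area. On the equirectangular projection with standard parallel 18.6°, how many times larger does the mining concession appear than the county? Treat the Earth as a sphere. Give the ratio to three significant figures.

1.73

The equidistant cylindrical projection with φ₀ = 18.6° has h = 1 (meridians true) and k = cos φ₀ / cos φ along parallels.
Areal scale at 57.2°: h·k = 1.000 × 1.750 = 1.750.
Areal scale at 20.3°: h·k = 1.000 × 1.011 = 1.011.
Ratio = 1.750/1.011 ≈ 1.73.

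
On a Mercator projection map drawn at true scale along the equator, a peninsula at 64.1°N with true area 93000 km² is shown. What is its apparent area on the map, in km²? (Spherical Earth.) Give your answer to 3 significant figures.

For Mercator, h = k = sec φ (a conformal cylindrical projection has a single point scale, 1/cos φ).
Areal scale = k² = sec²φ = 1/cos²(64.1°) = 1/0.4368² = 5.241.
Apparent area = 93000 × 5.241 ≈ 487000 km².

487000 km²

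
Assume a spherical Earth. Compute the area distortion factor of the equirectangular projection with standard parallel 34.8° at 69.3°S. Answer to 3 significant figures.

2.32

With standard parallel φ₀ = 34.8°, the equirectangular projection gives x = Rλ cos φ₀, y = Rφ, so h = 1 and k = cos 34.8° / cos φ.
Areal scale = h·k = 1 × cos φ₀ / cos φ; at 69.3°, h = 1.000, k = 2.323, so h·k = 2.323.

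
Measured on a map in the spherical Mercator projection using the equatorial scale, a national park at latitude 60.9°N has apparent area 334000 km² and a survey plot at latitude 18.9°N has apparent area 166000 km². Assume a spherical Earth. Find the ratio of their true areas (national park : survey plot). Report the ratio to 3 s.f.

0.532

On Mercator the areal scale is sec²φ, so true area = apparent × cos²φ.
True area of national park: 334000 × cos²(60.9°) = 334000 × 0.2365 = 79000 km².
True area of survey plot: 166000 × cos²(18.9°) = 166000 × 0.8951 = 148600 km².
Ratio = 79000 / 148600 ≈ 0.532.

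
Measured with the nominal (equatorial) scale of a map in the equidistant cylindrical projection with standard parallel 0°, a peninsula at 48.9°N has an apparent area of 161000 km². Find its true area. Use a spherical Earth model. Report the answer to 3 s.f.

106000 km²

In the plate carrée (x = Rλ, y = Rφ), meridians are true-scale (h = 1) and parallels are stretched by k = sec φ.
Areal scale = h·k = 1 × sec φ; at 48.9°, h = 1.000, k = 1.521, so h·k = 1.521.
True area = apparent / (areal scale) = 161000 / 1.521 ≈ 106000 km².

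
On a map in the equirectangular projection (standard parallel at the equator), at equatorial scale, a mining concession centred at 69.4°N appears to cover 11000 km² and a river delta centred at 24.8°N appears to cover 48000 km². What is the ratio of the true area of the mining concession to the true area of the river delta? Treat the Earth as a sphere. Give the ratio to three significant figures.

0.0888

On the plate carrée, areal scale = h·k = 1 × sec φ, so true area = apparent × cos φ.
True area of mining concession: 11000 × cos(69.4°) = 11000 × 0.3518 = 3870 km².
True area of river delta: 48000 × cos(24.8°) = 48000 × 0.9078 = 43570 km².
Ratio = 3870 / 43570 ≈ 0.0888.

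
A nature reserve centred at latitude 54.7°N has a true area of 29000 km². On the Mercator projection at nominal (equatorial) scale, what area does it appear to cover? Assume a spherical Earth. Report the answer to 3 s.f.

86800 km²

Mercator is conformal, so the point scale is isotropic: h = k = sec φ = 1/cos φ.
Areal scale = k² = sec²φ = 1/cos²(54.7°) = 1/0.5779² = 2.995.
Apparent area = 29000 × 2.995 ≈ 86800 km².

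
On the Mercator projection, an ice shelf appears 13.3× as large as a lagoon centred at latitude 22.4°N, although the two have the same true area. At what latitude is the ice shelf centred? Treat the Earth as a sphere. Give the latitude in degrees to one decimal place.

75.3°

On Mercator, (apparent₁)/(apparent₂) = sec²φ₁ / sec²φ₂ when true areas are equal.
cos²φ₂ / cos²φ₁ = 13.3  ⇒  cos φ₁ = cos 22.4° / √13.3 = 0.9245/3.647 = 0.2535.
φ₁ = arccos(0.2535) ≈ 75.3°.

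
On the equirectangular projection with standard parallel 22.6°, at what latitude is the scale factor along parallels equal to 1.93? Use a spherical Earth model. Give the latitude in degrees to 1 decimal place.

61.4°

The equidistant cylindrical projection with φ₀ = 22.6° has h = 1 (meridians true) and k = cos φ₀ / cos φ along parallels.
k = cos φ₀ / cos φ = 1.93  ⇒  cos φ = cos 22.6° / 1.93 = 0.4783.
φ = arccos(0.4783) ≈ 61.4°.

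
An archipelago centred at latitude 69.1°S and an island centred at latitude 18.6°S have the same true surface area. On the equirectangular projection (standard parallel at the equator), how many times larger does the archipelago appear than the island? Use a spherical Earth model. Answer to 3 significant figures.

2.66

Plate carrée maps x = Rλ, y = Rφ. The meridian scale is h = 1 and the parallel scale is k = 1/cos φ = sec φ.
Areal scale at 69.1°: h·k = 1.000 × 2.803 = 2.803.
Areal scale at 18.6°: h·k = 1.000 × 1.055 = 1.055.
Ratio = 2.803/1.055 ≈ 2.66.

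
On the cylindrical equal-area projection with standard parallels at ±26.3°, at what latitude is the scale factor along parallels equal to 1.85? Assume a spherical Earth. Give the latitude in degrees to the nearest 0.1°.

61.0°

For cylindrical equal-area with standard parallel φ₀, h = cos φ / cos φ₀ and k = cos φ₀ / cos φ, so h·k = 1.
k = cos φ₀ / cos φ = 1.85  ⇒  cos φ = cos 26.3° / 1.85 = 0.4846.
φ = arccos(0.4846) ≈ 61.0°.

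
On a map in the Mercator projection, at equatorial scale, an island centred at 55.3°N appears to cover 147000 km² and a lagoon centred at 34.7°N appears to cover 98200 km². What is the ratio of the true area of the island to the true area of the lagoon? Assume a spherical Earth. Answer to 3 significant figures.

Since Mercator area scale is 1/cos²φ, the true area equals the apparent area multiplied by cos²φ.
True area of island: 147000 × cos²(55.3°) = 147000 × 0.3241 = 47640 km².
True area of lagoon: 98200 × cos²(34.7°) = 98200 × 0.6759 = 66380 km².
Ratio = 47640 / 66380 ≈ 0.718.

0.718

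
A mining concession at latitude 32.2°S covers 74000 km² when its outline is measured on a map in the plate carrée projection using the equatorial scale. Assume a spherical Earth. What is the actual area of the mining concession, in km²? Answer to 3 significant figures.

For the equirectangular projection with φ₀ = 0 (plate carrée), h = 1 along meridians and k = sec φ along parallels.
Areal scale = h·k = 1 × sec φ; at 32.2°, h = 1.000, k = 1.182, so h·k = 1.182.
True area = apparent / (areal scale) = 74000 / 1.182 ≈ 62600 km².

62600 km²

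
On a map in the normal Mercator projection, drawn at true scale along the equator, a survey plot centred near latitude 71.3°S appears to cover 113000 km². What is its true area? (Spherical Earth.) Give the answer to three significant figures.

The Mercator projection is conformal; its linear scale factor is the same in every direction and equals sec φ = 1/cos φ.
Areal scale = k² = sec²φ = 1/cos²(71.3°) = 1/0.3206² = 9.728.
True area = apparent / (areal scale) = 113000 / 9.728 ≈ 11600 km².

11600 km²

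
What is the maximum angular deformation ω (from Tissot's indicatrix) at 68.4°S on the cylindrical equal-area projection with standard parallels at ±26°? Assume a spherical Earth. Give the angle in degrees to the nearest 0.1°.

90.9°

Cylindrical equal-area (φ₀ = 26°): h = cos φ / cos 26° along meridians, k = cos 26° / cos φ along parallels; h·k = 1.
At 68.4°: h = 0.4096, k = 2.442; principal scales a = 2.442, b = 0.4096.
sin(ω/2) = (a − b)/(a + b) = 2.032/2.851 = 0.7127, so ω = 2 arcsin(0.7127) ≈ 90.9°.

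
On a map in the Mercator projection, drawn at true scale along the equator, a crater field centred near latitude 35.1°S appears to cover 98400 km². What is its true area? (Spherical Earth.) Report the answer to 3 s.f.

65900 km²

Mercator is conformal, so the point scale is isotropic: h = k = sec φ = 1/cos φ.
Areal scale = k² = sec²φ = 1/cos²(35.1°) = 1/0.8181² = 1.494.
True area = apparent / (areal scale) = 98400 / 1.494 ≈ 65900 km².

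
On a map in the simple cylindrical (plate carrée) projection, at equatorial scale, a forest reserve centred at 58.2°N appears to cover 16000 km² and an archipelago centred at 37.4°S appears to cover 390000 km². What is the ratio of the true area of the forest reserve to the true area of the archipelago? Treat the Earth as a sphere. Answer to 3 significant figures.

Plate carrée has h = 1 and k = sec φ, giving areal scale sec φ; true area = (apparent area) · cos φ.
True area of forest reserve: 16000 × cos(58.2°) = 16000 × 0.5270 = 8431 km².
True area of archipelago: 390000 × cos(37.4°) = 390000 × 0.7944 = 309800 km².
Ratio = 8431 / 309800 ≈ 0.0272.

0.0272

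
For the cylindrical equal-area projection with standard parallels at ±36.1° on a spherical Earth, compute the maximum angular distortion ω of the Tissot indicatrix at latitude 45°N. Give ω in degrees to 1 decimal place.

15.2°

Cylindrical equal-area (φ₀ = 36.1°): h = cos φ / cos 36.1° along meridians, k = cos 36.1° / cos φ along parallels; h·k = 1.
At 45°: h = 0.8751, k = 1.143; principal scales a = 1.143, b = 0.8751.
sin(ω/2) = (a − b)/(a + b) = 0.2675/2.018 = 0.1326, so ω = 2 arcsin(0.1326) ≈ 15.2°.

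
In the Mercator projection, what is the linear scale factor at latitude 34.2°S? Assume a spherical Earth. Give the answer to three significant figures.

1.21

For Mercator, h = k = sec φ (a conformal cylindrical projection has a single point scale, 1/cos φ).
k = 1/cos 34.2° = 1/0.8271 = 1.209.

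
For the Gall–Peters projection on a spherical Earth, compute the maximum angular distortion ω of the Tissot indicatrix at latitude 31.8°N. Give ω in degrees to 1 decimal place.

21.0°

The Gall–Peters projection is cylindrical equal-area with φ₀ = 45°. A cylindrical equal-area projection with standard parallel φ₀ has meridian scale h = cos φ / cos φ₀ and parallel scale k = cos φ₀ / cos φ (so areas are preserved, h·k = 1).
At 31.8°: h = 1.202, k = 0.8320; principal scales a = 1.202, b = 0.8320.
sin(ω/2) = (a − b)/(a + b) = 0.3699/2.034 = 0.1819, so ω = 2 arcsin(0.1819) ≈ 21.0°.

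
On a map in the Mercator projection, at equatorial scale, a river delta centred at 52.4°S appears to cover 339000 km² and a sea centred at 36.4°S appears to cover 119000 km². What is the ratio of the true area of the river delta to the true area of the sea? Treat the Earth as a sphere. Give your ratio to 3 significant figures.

Mercator's areal exaggeration is sec²φ; hence true area = (apparent area) · cos²φ.
True area of river delta: 339000 × cos²(52.4°) = 339000 × 0.3723 = 126200 km².
True area of sea: 119000 × cos²(36.4°) = 119000 × 0.6479 = 77090 km².
Ratio = 126200 / 77090 ≈ 1.64.

1.64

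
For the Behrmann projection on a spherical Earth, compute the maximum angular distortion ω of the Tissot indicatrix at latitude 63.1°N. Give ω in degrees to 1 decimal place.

69.7°

Behrmann is a cylindrical equal-area projection with standard parallels at ±30°. For cylindrical equal-area with standard parallel φ₀, h = cos φ / cos φ₀ and k = cos φ₀ / cos φ, so h·k = 1.
At 63.1°: h = 0.5224, k = 1.914; principal scales a = 1.914, b = 0.5224.
sin(ω/2) = (a − b)/(a + b) = 1.392/2.437 = 0.5712, so ω = 2 arcsin(0.5712) ≈ 69.7°.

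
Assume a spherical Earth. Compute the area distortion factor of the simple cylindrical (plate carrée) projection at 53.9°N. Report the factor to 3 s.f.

1.70

In the plate carrée (x = Rλ, y = Rφ), meridians are true-scale (h = 1) and parallels are stretched by k = sec φ.
Areal scale = h·k = 1 × sec φ; at 53.9°, h = 1.000, k = 1.697, so h·k = 1.697.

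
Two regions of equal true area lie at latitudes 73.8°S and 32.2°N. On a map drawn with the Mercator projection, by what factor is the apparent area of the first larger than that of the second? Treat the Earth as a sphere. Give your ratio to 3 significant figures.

Mercator is conformal with k = sec φ, so areal scale = k² = sec²φ.
At 73.8°: sec²(73.8°) = 1/0.2790² = 12.85.
At 32.2°: sec²(32.2°) = 1/0.8462² = 1.397.
Ratio = 12.85/1.397 = cos²(32.2°)/cos²(73.8°) ≈ 9.20.

9.20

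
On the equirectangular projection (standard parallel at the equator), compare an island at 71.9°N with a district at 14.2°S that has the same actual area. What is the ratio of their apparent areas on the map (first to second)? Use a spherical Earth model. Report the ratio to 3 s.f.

3.12

In the plate carrée (x = Rλ, y = Rφ), meridians are true-scale (h = 1) and parallels are stretched by k = sec φ.
Areal scale at 71.9°: h·k = 1.000 × 3.219 = 3.219.
Areal scale at 14.2°: h·k = 1.000 × 1.032 = 1.032.
Ratio = 3.219/1.032 ≈ 3.12.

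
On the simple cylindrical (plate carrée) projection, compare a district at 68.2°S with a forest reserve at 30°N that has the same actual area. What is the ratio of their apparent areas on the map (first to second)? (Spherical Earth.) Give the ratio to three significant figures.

2.33

In the plate carrée (x = Rλ, y = Rφ), meridians are true-scale (h = 1) and parallels are stretched by k = sec φ.
Areal scale at 68.2°: h·k = 1.000 × 2.693 = 2.693.
Areal scale at 30°: h·k = 1.000 × 1.155 = 1.155.
Ratio = 2.693/1.155 ≈ 2.33.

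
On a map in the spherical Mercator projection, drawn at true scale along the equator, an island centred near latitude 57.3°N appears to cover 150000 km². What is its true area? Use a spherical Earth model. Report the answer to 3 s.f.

For Mercator, h = k = sec φ (a conformal cylindrical projection has a single point scale, 1/cos φ).
Areal scale = k² = sec²φ = 1/cos²(57.3°) = 1/0.5402² = 3.426.
True area = apparent / (areal scale) = 150000 / 3.426 ≈ 43800 km².

43800 km²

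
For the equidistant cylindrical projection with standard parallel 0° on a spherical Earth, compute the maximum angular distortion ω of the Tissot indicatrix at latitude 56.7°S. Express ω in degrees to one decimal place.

For the equirectangular projection with φ₀ = 0 (plate carrée), h = 1 along meridians and k = sec φ along parallels.
At 56.7°: h = 1.000, k = 1.821; principal scales a = 1.821, b = 1.000.
sin(ω/2) = (a − b)/(a + b) = 0.8214/2.821 = 0.2911, so ω = 2 arcsin(0.2911) ≈ 33.9°.

33.9°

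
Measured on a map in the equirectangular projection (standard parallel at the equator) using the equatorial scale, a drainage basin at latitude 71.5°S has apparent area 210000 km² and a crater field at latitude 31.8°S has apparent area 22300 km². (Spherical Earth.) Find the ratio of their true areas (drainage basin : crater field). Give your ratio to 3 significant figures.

3.52

On the plate carrée, areal scale = h·k = 1 × sec φ, so true area = apparent × cos φ.
True area of drainage basin: 210000 × cos(71.5°) = 210000 × 0.3173 = 66630 km².
True area of crater field: 22300 × cos(31.8°) = 22300 × 0.8499 = 18950 km².
Ratio = 66630 / 18950 ≈ 3.52.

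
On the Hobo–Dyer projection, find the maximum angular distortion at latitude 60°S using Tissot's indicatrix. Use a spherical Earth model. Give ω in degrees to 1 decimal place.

51.1°

Hobo–Dyer is a cylindrical equal-area projection with standard parallels at ±37.5°. For cylindrical equal-area with standard parallel φ₀, h = cos φ / cos φ₀ and k = cos φ₀ / cos φ, so h·k = 1.
At 60°: h = 0.6302, k = 1.587; principal scales a = 1.587, b = 0.6302.
sin(ω/2) = (a − b)/(a + b) = 0.9565/2.217 = 0.4314, so ω = 2 arcsin(0.4314) ≈ 51.1°.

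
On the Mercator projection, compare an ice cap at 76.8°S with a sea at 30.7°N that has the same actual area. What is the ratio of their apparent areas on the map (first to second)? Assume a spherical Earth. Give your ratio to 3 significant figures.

On Mercator, area is exaggerated by sec²φ = 1/cos²φ.
At 76.8°: sec²(76.8°) = 1/0.2284² = 19.18.
At 30.7°: sec²(30.7°) = 1/0.8599² = 1.353.
Ratio = 19.18/1.353 = cos²(30.7°)/cos²(76.8°) ≈ 14.2.

14.2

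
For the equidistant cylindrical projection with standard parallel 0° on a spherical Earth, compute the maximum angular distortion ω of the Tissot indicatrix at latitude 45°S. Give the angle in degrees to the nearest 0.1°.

19.8°

Plate carrée maps x = Rλ, y = Rφ. The meridian scale is h = 1 and the parallel scale is k = 1/cos φ = sec φ.
At 45°: h = 1.000, k = 1.414; principal scales a = 1.414, b = 1.000.
sin(ω/2) = (a − b)/(a + b) = 0.4142/2.414 = 0.1716, so ω = 2 arcsin(0.1716) ≈ 19.8°.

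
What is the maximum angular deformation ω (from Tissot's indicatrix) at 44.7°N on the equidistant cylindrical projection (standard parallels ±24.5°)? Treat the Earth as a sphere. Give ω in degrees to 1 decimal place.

14.1°

The equidistant cylindrical projection with φ₀ = 24.5° has h = 1 (meridians true) and k = cos φ₀ / cos φ along parallels.
At 44.7°: h = 1.000, k = 1.280; principal scales a = 1.280, b = 1.000.
sin(ω/2) = (a − b)/(a + b) = 0.2802/2.280 = 0.1229, so ω = 2 arcsin(0.1229) ≈ 14.1°.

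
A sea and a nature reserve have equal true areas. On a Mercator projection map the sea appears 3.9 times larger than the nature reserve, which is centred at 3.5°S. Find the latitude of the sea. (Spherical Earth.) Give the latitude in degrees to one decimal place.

59.6°

On Mercator, (apparent₁)/(apparent₂) = sec²φ₁ / sec²φ₂ when true areas are equal.
cos²φ₂ / cos²φ₁ = 3.9  ⇒  cos φ₁ = cos 3.5° / √3.9 = 0.9981/1.975 = 0.5054.
φ₁ = arccos(0.5054) ≈ 59.6°.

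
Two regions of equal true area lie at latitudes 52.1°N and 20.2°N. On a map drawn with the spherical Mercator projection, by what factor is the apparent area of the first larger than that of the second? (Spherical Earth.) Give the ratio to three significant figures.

2.33

Mercator areal scale is sec²φ.
At 52.1°: sec²(52.1°) = 1/0.6143² = 2.650.
At 20.2°: sec²(20.2°) = 1/0.9385² = 1.135.
Ratio = 2.650/1.135 = cos²(20.2°)/cos²(52.1°) ≈ 2.33.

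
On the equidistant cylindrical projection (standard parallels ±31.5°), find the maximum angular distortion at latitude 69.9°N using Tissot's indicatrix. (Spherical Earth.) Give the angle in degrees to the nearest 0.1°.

50.4°

With standard parallel φ₀ = 31.5°, the equirectangular projection gives x = Rλ cos φ₀, y = Rφ, so h = 1 and k = cos 31.5° / cos φ.
At 69.9°: h = 1.000, k = 2.481; principal scales a = 2.481, b = 1.000.
sin(ω/2) = (a − b)/(a + b) = 1.481/3.481 = 0.4255, so ω = 2 arcsin(0.4255) ≈ 50.4°.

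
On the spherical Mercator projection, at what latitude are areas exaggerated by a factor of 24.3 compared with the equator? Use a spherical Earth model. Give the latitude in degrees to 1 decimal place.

Mercator areal scale is sec²φ.
sec²φ = 24.3  ⇒  cos²φ = 0.04115  ⇒  cos φ = 0.2029.
φ = arccos(0.2029) ≈ 78.3°.

78.3°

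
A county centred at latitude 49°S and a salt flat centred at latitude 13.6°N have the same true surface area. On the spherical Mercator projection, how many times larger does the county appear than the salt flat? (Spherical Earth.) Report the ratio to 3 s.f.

Mercator areal scale is sec²φ.
At 49°: sec²(49°) = 1/0.6561² = 2.323.
At 13.6°: sec²(13.6°) = 1/0.9720² = 1.059.
Ratio = 2.323/1.059 = cos²(13.6°)/cos²(49°) ≈ 2.19.

2.19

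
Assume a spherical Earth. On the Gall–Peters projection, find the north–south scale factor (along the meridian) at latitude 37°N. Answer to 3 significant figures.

1.13

The Gall–Peters projection is cylindrical equal-area with φ₀ = 45°. Cylindrical equal-area (φ₀ = 45°): h = cos φ / cos 45° along meridians, k = cos 45° / cos φ along parallels; h·k = 1.
h = cos 37° / cos 45° = 0.7986/0.7071 = 1.129.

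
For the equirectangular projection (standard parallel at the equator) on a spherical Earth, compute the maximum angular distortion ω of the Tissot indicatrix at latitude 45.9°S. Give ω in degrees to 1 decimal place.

20.7°

In the plate carrée (x = Rλ, y = Rφ), meridians are true-scale (h = 1) and parallels are stretched by k = sec φ.
At 45.9°: h = 1.000, k = 1.437; principal scales a = 1.437, b = 1.000.
sin(ω/2) = (a − b)/(a + b) = 0.4370/2.437 = 0.1793, so ω = 2 arcsin(0.1793) ≈ 20.7°.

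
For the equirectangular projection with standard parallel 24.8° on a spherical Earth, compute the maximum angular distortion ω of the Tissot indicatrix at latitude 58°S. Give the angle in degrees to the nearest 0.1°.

30.5°

The equidistant cylindrical projection with φ₀ = 24.8° has h = 1 (meridians true) and k = cos φ₀ / cos φ along parallels.
At 58°: h = 1.000, k = 1.713; principal scales a = 1.713, b = 1.000.
sin(ω/2) = (a − b)/(a + b) = 0.7130/2.713 = 0.2628, so ω = 2 arcsin(0.2628) ≈ 30.5°.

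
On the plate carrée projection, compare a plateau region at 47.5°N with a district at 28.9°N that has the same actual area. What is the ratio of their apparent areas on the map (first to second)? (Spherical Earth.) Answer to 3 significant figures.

1.30

Plate carrée maps x = Rλ, y = Rφ. The meridian scale is h = 1 and the parallel scale is k = 1/cos φ = sec φ.
Areal scale at 47.5°: h·k = 1.000 × 1.480 = 1.480.
Areal scale at 28.9°: h·k = 1.000 × 1.142 = 1.142.
Ratio = 1.480/1.142 ≈ 1.30.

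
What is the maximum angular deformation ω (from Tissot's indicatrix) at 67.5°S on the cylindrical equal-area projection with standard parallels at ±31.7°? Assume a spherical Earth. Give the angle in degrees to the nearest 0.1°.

A cylindrical equal-area projection with standard parallel φ₀ has meridian scale h = cos φ / cos φ₀ and parallel scale k = cos φ₀ / cos φ (so areas are preserved, h·k = 1).
At 67.5°: h = 0.4498, k = 2.223; principal scales a = 2.223, b = 0.4498.
sin(ω/2) = (a − b)/(a + b) = 1.773/2.673 = 0.6635, so ω = 2 arcsin(0.6635) ≈ 83.1°.

83.1°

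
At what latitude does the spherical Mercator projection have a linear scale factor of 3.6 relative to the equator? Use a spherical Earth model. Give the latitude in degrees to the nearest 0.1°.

73.9°

Mercator scale is k = sec φ = 1/cos φ.
1/cos φ = 3.6  ⇒  cos φ = 0.2778  ⇒  φ = arccos(0.2778) ≈ 73.9°.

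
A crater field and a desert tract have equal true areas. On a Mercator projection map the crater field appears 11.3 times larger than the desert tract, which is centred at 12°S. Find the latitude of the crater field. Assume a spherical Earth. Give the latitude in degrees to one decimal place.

73.1°

On Mercator, (apparent₁)/(apparent₂) = sec²φ₁ / sec²φ₂ when true areas are equal.
cos²φ₂ / cos²φ₁ = 11.3  ⇒  cos φ₁ = cos 12° / √11.3 = 0.9781/3.362 = 0.2910.
φ₁ = arccos(0.2910) ≈ 73.1°.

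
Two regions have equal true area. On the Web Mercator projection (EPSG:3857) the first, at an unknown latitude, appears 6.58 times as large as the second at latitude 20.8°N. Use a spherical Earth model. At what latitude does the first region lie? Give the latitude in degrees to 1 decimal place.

68.6°

On Mercator, (apparent₁)/(apparent₂) = sec²φ₁ / sec²φ₂ when true areas are equal.
cos²φ₂ / cos²φ₁ = 6.58  ⇒  cos φ₁ = cos 20.8° / √6.58 = 0.9348/2.565 = 0.3644.
φ₁ = arccos(0.3644) ≈ 68.6°.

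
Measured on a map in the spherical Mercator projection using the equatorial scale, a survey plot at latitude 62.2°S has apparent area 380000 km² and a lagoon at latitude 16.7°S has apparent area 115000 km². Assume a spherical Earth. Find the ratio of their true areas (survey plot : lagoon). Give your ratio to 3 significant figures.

On Mercator the areal scale is sec²φ, so true area = apparent × cos²φ.
True area of survey plot: 380000 × cos²(62.2°) = 380000 × 0.2175 = 82660 km².
True area of lagoon: 115000 × cos²(16.7°) = 115000 × 0.9174 = 105500 km².
Ratio = 82660 / 105500 ≈ 0.783.

0.783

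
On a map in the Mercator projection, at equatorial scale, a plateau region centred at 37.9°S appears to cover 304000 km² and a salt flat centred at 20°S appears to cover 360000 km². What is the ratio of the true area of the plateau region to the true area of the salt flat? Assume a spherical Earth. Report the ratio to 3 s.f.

0.595

On Mercator the areal scale is sec²φ, so true area = apparent × cos²φ.
True area of plateau region: 304000 × cos²(37.9°) = 304000 × 0.6227 = 189300 km².
True area of salt flat: 360000 × cos²(20°) = 360000 × 0.8830 = 317900 km².
Ratio = 189300 / 317900 ≈ 0.595.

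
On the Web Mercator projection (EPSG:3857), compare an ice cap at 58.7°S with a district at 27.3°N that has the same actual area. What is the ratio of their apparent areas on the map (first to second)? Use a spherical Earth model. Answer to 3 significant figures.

Mercator is conformal with k = sec φ, so areal scale = k² = sec²φ.
At 58.7°: sec²(58.7°) = 1/0.5195² = 3.705.
At 27.3°: sec²(27.3°) = 1/0.8886² = 1.266.
Ratio = 3.705/1.266 = cos²(27.3°)/cos²(58.7°) ≈ 2.93.

2.93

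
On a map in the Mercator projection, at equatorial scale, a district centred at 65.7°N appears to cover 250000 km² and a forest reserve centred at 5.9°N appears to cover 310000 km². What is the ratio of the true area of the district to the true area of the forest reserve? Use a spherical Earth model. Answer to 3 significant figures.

On Mercator the areal scale is sec²φ, so true area = apparent × cos²φ.
True area of district: 250000 × cos²(65.7°) = 250000 × 0.1693 = 42340 km².
True area of forest reserve: 310000 × cos²(5.9°) = 310000 × 0.9894 = 306700 km².
Ratio = 42340 / 306700 ≈ 0.138.

0.138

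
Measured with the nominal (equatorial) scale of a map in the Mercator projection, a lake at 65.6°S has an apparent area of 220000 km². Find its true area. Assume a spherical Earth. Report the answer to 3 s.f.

37500 km²

Mercator is conformal, so the point scale is isotropic: h = k = sec φ = 1/cos φ.
Areal scale = k² = sec²φ = 1/cos²(65.6°) = 1/0.4131² = 5.860.
True area = apparent / (areal scale) = 220000 / 5.860 ≈ 37500 km².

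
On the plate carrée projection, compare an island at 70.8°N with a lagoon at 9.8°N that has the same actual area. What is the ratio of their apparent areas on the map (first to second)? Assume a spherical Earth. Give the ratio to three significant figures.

Plate carrée maps x = Rλ, y = Rφ. The meridian scale is h = 1 and the parallel scale is k = 1/cos φ = sec φ.
Areal scale at 70.8°: h·k = 1.000 × 3.041 = 3.041.
Areal scale at 9.8°: h·k = 1.000 × 1.015 = 1.015.
Ratio = 3.041/1.015 ≈ 3.00.

3.00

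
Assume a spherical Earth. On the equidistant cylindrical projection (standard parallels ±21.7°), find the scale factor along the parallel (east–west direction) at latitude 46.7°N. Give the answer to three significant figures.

1.35

The equidistant cylindrical projection with φ₀ = 21.7° has h = 1 (meridians true) and k = cos φ₀ / cos φ along parallels.
k = cos 21.7° / cos 46.7° = 0.9291/0.6858 = 1.355.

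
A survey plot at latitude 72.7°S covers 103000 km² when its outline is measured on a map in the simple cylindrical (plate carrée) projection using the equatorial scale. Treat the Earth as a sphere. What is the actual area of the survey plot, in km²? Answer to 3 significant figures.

30600 km²

For the equirectangular projection with φ₀ = 0 (plate carrée), h = 1 along meridians and k = sec φ along parallels.
Areal scale = h·k = 1 × sec φ; at 72.7°, h = 1.000, k = 3.363, so h·k = 3.363.
True area = apparent / (areal scale) = 103000 / 3.363 ≈ 30600 km².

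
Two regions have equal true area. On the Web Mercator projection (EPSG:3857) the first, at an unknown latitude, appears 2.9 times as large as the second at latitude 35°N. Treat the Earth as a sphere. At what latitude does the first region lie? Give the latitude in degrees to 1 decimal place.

For equal true areas on Mercator, apparent areas scale as sec²φ, so the ratio is cos²φ₂ / cos²φ₁.
cos²φ₂ / cos²φ₁ = 2.9  ⇒  cos φ₁ = cos 35° / √2.9 = 0.8192/1.703 = 0.4810.
φ₁ = arccos(0.4810) ≈ 61.2°.

61.2°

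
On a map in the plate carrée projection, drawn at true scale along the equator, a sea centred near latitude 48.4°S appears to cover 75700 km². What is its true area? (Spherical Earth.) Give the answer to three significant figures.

50300 km²

In the plate carrée (x = Rλ, y = Rφ), meridians are true-scale (h = 1) and parallels are stretched by k = sec φ.
Areal scale = h·k = 1 × sec φ; at 48.4°, h = 1.000, k = 1.506, so h·k = 1.506.
True area = apparent / (areal scale) = 75700 / 1.506 ≈ 50300 km².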